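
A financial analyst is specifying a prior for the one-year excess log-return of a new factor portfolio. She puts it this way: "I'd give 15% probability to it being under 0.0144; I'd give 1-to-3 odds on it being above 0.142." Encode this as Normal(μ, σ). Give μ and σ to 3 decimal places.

μ = 0.092, σ = 0.075

For Normal(μ,σ), the p-quantile is μ + z_p·σ. Here z_{0.15} = -1.036, z_{0.75} = 0.6745.
So 0.0144 = μ − 1.036σ and 0.142 = μ + 0.6745σ.
Subtracting: σ = (0.142 − 0.0144)/(0.6745 − (-1.036)) = 0.075.
Then μ = 0.0144 − (-1.036)·0.075 = 0.092.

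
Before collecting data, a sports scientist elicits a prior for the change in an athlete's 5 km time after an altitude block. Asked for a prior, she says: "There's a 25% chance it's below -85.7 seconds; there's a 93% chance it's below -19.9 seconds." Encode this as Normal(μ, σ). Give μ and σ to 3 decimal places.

μ = -65.060, σ = 30.601

For Normal(μ,σ), the p-quantile is μ + z_p·σ. Here z_{0.25} = -0.6745, z_{0.93} = 1.476.
So -85.7 = μ − 0.6745σ and -19.9 = μ + 1.476σ.
Subtracting: σ = (-19.9 − -85.7)/(1.476 − (-0.6745)) = 30.601.
Then μ = -85.7 − (-0.6745)·30.601 = -65.060.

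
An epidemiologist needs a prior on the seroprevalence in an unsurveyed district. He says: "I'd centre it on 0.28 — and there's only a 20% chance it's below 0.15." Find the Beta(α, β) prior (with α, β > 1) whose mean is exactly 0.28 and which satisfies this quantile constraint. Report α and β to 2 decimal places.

α ≈ 2.45, β ≈ 6.29

With mean 0.28 fixed, write α = 0.28s, β = 0.72s where s = α+β.
Need P(θ < 0.15) = 0.2 under Beta(0.28s, 0.72s). Normal approximation: (q−m)/√(m(1−m)/s) ≈ z_{0.2} = -0.842, so s ≈ 0.28·0.72·(-0.842)²/(0.15−0.28)² = 8.4.
At s = 8.4: P(θ<0.15) ≈ 0.205. Adjusting to match 0.2 gives s ≈ 8.74.
So α = 0.28·8.74 ≈ 2.45, β = 0.72·8.74 ≈ 6.29.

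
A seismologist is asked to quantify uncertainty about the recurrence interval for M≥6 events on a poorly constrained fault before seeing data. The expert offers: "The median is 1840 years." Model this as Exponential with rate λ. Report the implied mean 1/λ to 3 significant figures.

Exponential median = ln 2 / λ, so λ = ln 2 / 1840.0 = 0.000377.
Mean = 1/λ = 2650 years.

mean ≈ 2650 years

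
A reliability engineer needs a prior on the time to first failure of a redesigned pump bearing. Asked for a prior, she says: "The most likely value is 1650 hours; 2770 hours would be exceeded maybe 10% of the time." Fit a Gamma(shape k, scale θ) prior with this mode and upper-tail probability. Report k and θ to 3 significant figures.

Gamma(k,θ) with k>1 has mode (k−1)θ, so θ = 1650/(k−1).
Need P(X < 2770) = 0.9 with θ tied to k this way. Start at k = 2, θ = 1650: P(X<2770) ≈ 0.500.
Too low — raise k to concentrate. Iterating converges to k ≈ 8.04.
Then θ = 1650/(8.04−1) ≈ 234.

k ≈ 8.04, θ ≈ 234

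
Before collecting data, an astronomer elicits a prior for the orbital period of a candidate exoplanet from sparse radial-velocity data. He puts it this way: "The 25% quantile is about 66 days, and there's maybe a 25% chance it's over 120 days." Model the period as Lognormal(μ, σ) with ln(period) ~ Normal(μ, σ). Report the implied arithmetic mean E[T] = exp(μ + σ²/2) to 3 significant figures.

If T ~ Lognormal(μ,σ) then ln T ~ Normal(μ,σ), so the p-quantile of ln T is μ + z_p·σ.
ln(66) = 4.19 and ln(120) = 4.787; z_{0.25} = -0.6745, z_{0.75} = 0.6745.
σ = (4.787 − 4.19)/(0.6745 − (-0.6745)) = 0.443.
μ = 4.19 − (-0.6745)·0.443 = 4.489.
E[T] = exp(μ + σ²/2) = exp(4.489 + 0.0982) = 98.2 days.

E[T] ≈ 98.2 days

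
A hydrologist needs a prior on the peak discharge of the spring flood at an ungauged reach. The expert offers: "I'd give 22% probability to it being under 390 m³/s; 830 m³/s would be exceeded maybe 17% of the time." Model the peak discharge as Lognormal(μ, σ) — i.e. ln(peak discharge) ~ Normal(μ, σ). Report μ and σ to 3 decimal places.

If T ~ Lognormal(μ,σ) then ln T ~ Normal(μ,σ), so the p-quantile of ln T is μ + z_p·σ.
ln(390) = 5.966 and ln(830) = 6.721; z_{0.22} = -0.7722, z_{0.83} = 0.9542.
σ = (6.721 − 5.966)/(0.9542 − (-0.7722)) = 0.437.
μ = 5.966 − (-0.7722)·0.437 = 6.304.

μ ≈ 6.304, σ ≈ 0.437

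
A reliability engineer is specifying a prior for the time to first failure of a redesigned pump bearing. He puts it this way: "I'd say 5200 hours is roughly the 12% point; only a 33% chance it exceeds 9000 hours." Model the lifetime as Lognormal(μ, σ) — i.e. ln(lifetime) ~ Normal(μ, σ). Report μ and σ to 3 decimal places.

μ ≈ 8.956, σ ≈ 0.340

If T ~ Lognormal(μ,σ) then ln T ~ Normal(μ,σ), so the p-quantile of ln T is μ + z_p·σ.
ln(5200) = 8.556 and ln(9000) = 9.105; z_{0.12} = -1.175, z_{0.67} = 0.4399.
σ = (9.105 − 8.556)/(0.4399 − (-1.175)) = 0.340.
μ = 8.556 − (-1.175)·0.340 = 8.956.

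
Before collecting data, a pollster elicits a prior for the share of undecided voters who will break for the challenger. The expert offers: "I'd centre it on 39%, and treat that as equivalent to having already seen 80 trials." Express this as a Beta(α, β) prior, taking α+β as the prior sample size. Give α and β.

Under the effective-sample-size interpretation, Beta(α, β) has prior mean α/(α+β) and prior sample size α+β.
So α+β = 80 and α/(α+β) = 0.39, giving α = 0.39·80 = 31.2 and β = 80 − 31.2 = 48.8.

α = 31.2, β = 48.8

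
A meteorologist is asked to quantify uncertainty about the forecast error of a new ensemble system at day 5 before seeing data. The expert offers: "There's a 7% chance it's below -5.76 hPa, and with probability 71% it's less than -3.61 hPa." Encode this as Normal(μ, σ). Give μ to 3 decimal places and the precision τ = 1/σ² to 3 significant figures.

μ = -4.196, τ = 0.891

For Normal(μ,σ), the p-quantile is μ + z_p·σ. Here z_{0.07} = -1.476, z_{0.71} = 0.5534.
So -5.76 = μ − 1.476σ and -3.61 = μ + 0.5534σ.
Subtracting: σ = (-3.61 − -5.76)/(0.5534 − (-1.476)) = 1.060.
Then μ = -5.76 − (-1.476)·1.060 = -4.196.
Precision τ = 1/σ² = 1/1.06² = 0.891.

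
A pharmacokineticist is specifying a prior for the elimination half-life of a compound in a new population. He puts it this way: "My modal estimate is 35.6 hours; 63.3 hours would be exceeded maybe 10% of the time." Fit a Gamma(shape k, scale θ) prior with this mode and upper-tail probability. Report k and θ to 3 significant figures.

k ≈ 6.74, θ ≈ 6.2

Gamma(k,θ) with k>1 has mode (k−1)θ, so θ = 35.6/(k−1).
Need P(X < 63.3) = 0.9 with θ tied to k this way. Start at k = 2, θ = 35.6: P(X<63.3) ≈ 0.531.
Too low — raise k to concentrate. Iterating converges to k ≈ 6.74.
Then θ = 35.6/(6.74−1) ≈ 6.2.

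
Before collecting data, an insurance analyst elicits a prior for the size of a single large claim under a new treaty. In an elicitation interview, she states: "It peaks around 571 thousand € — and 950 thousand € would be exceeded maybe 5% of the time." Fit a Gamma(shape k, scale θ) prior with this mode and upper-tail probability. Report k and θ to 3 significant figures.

k ≈ 11.8, θ ≈ 53

Gamma(k,θ) with k>1 has mode (k−1)θ, so θ = 571/(k−1).
Need P(X < 950) = 0.95 with θ tied to k this way. Start at k = 2, θ = 571: P(X<950) ≈ 0.495.
Too low — raise k to concentrate. Iterating converges to k ≈ 11.8.
Then θ = 571/(11.8−1) ≈ 53.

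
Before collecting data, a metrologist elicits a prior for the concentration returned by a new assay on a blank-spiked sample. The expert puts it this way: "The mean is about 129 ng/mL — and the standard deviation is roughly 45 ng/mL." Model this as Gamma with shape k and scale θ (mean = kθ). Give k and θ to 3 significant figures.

For Gamma(k, scale θ): mean = kθ, variance = kθ², so CV = 1/√k.
CV = SD/mean = 45/129 = 0.3488, hence k = 1/CV² = 8.22.
Then θ = mean/k = 129/8.22 = 15.7.

k ≈ 8.22, θ ≈ 15.7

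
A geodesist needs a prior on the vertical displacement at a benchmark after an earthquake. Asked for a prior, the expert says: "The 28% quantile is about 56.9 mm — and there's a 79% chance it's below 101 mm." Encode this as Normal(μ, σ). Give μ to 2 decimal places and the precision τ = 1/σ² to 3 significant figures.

μ = 75.40, τ = 0.000992

For Normal(μ,σ), the p-quantile is μ + z_p·σ. Here z_{0.28} = -0.5828, z_{0.79} = 0.8064.
So 56.9 = μ − 0.5828σ and 101 = μ + 0.8064σ.
Subtracting: σ = (101 − 56.9)/(0.8064 − (-0.5828)) = 31.74.
Then μ = 56.9 − (-0.5828)·31.74 = 75.40.
Precision τ = 1/σ² = 1/31.74² = 0.000992.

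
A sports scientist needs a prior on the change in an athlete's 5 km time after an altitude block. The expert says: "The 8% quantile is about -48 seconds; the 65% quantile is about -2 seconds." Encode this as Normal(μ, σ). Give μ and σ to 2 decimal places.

The p-quantile of Normal(μ,σ) is μ + z_p·σ, with z_{0.08} = -1.405 and z_{0.65} = 0.3853.
Eliminate σ: μ = (z₂·x₁ − z₁·x₂)/(z₂ − z₁) = (0.3853·-48 − (-1.405)·-2)/1.79 = -11.90.
Then σ = (x₂ − x₁)/(z₂ − z₁) = (-2 − -48)/1.79 = 25.69.

μ = -11.90, σ = 25.69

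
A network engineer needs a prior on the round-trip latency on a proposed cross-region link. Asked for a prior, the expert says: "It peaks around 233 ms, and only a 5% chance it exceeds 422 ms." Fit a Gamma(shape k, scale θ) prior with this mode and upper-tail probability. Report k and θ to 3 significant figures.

k ≈ 8.9, θ ≈ 29.5

Gamma(k,θ) with k>1 has mode (k−1)θ, so θ = 233/(k−1).
Need P(X < 422) = 0.95 with θ tied to k this way. Start at k = 2, θ = 233: P(X<422) ≈ 0.540.
Too low — raise k to concentrate. Iterating converges to k ≈ 8.9.
Then θ = 233/(8.9−1) ≈ 29.5.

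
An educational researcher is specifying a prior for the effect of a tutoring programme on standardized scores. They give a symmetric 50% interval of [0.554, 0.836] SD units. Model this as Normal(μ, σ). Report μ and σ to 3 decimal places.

A symmetric 50% interval runs μ ± z·σ with z = 0.6745.
Half-width = 0.141, so σ = 0.141/0.6745 = 0.209.
μ is the interval midpoint, 0.695.

μ = 0.695, σ = 0.209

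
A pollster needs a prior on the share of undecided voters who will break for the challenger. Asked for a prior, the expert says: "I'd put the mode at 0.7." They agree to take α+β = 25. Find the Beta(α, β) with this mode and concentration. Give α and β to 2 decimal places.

α = 17.10, β = 7.90

For α,β > 1 the Beta mode is (α−1)/(α+β−2). With α+β = 25, the mode is (α−1)/23.
Set (α−1)/23 = 0.7 → α = 1 + 0.7·23 = 17.10.
β = 25 − α = 7.90.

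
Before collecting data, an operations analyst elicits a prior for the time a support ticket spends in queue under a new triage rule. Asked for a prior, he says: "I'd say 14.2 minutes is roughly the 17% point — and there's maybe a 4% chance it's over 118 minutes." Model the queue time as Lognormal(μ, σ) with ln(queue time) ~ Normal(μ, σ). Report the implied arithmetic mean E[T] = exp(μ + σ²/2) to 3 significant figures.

If T ~ Lognormal(μ,σ) then ln T ~ Normal(μ,σ), so the p-quantile of ln T is μ + z_p·σ.
ln(14.2) = 2.653 and ln(118) = 4.771; z_{0.17} = -0.9542, z_{0.96} = 1.751.
σ = (4.771 − 2.653)/(1.751 − (-0.9542)) = 0.783.
μ = 2.653 − (-0.9542)·0.783 = 3.400.
E[T] = exp(μ + σ²/2) = exp(3.400 + 0.3064) = 40.7 minutes.

E[T] ≈ 40.7 minutes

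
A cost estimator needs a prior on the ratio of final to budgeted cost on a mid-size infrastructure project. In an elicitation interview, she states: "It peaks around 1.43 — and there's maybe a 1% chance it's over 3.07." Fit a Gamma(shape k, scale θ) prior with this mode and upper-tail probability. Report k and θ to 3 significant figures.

Gamma(k,θ) with k>1 has mode (k−1)θ, so θ = 1.43/(k−1).
Need P(X < 3.07) = 0.99 with θ tied to k this way. Start at k = 2, θ = 1.43: P(X<3.07) ≈ 0.632.
Too low — raise k to concentrate. Iterating converges to k ≈ 9.3.
Then θ = 1.43/(9.3−1) ≈ 0.172.

k ≈ 9.3, θ ≈ 0.172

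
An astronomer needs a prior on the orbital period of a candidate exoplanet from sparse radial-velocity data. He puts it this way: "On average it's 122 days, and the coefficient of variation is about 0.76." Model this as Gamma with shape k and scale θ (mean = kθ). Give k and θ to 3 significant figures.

k ≈ 1.73, θ ≈ 70.5

For Gamma(k, scale θ): mean = kθ, variance = kθ², so CV = 1/√k.
CV = 0.76, hence k = 1/CV² = 1.73.
Then θ = mean/k = 122/1.73 = 70.5.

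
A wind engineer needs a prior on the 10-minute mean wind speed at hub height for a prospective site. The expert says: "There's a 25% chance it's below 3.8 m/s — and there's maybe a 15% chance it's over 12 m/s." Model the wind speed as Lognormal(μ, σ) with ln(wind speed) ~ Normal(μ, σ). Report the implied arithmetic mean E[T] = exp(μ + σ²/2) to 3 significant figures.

If T ~ Lognormal(μ,σ) then ln T ~ Normal(μ,σ), so the p-quantile of ln T is μ + z_p·σ.
ln(3.8) = 1.335 and ln(12) = 2.485; z_{0.25} = -0.6745, z_{0.85} = 1.036.
σ = (2.485 − 1.335)/(1.036 − (-0.6745)) = 0.672.
μ = 1.335 − (-0.6745)·0.672 = 1.788.
E[T] = exp(μ + σ²/2) = exp(1.788 + 0.2259) = 7.49 m/s.

E[T] ≈ 7.49 m/s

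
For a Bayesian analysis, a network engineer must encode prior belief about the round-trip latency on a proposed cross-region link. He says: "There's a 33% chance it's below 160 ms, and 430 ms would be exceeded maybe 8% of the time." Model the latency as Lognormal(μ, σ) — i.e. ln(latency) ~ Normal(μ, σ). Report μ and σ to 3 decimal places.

μ ≈ 5.311, σ ≈ 0.536

If T ~ Lognormal(μ,σ) then ln T ~ Normal(μ,σ), so the p-quantile of ln T is μ + z_p·σ.
ln(160) = 5.075 and ln(430) = 6.064; z_{0.33} = -0.4399, z_{0.92} = 1.405.
σ = (6.064 − 5.075)/(1.405 − (-0.4399)) = 0.536.
μ = 5.075 − (-0.4399)·0.536 = 5.311.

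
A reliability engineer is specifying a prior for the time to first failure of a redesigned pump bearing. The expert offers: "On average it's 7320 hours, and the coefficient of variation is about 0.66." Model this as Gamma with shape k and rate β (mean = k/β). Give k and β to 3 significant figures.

For Gamma(k, rate β): mean = k/β, variance = k/β², so CV = 1/√k.
CV = 0.66, hence k = 1/CV² = 2.3.
Then β = k/mean = 2.3/7320 = 0.000314.

k ≈ 2.3, β ≈ 0.000314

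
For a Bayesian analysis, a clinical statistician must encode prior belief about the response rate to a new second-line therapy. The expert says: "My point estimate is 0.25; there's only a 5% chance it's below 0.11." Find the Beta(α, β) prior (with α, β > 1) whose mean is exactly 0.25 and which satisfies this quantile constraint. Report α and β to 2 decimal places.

α ≈ 5.01, β ≈ 15.02

With mean 0.25 fixed, write α = 0.25s, β = 0.75s where s = α+β.
Need P(θ < 0.11) = 0.05 under Beta(0.25s, 0.75s). Normal approximation: (q−m)/√(m(1−m)/s) ≈ z_{0.05} = -1.64, so s ≈ 0.25·0.75·(-1.64)²/(0.11−0.25)² = 25.9.
At s = 25.9: P(θ<0.11) ≈ 0.029. Adjusting to match 0.05 gives s ≈ 20.03.
So α = 0.25·20.03 ≈ 5.01, β = 0.75·20.03 ≈ 15.02.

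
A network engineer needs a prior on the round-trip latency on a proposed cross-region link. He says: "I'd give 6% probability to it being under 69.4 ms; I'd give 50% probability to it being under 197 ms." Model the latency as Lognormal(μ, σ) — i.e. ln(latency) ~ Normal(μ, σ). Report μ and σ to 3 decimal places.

μ ≈ 5.283, σ ≈ 0.671

If T ~ Lognormal(μ,σ) then ln T ~ Normal(μ,σ), so the p-quantile of ln T is μ + z_p·σ.
ln(69.4) = 4.24 and ln(197) = 5.283; z_{0.06} = -1.555, z_{0.5} = 0.
σ = (5.283 − 4.24)/(0 − (-1.555)) = 0.671.
μ = 4.24 − (-1.555)·0.671 = 5.283.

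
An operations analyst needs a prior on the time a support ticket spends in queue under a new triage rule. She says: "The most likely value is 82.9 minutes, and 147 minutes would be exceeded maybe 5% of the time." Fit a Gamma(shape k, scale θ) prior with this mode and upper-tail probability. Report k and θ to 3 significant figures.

k ≈ 9.5, θ ≈ 9.75

Gamma(k,θ) with k>1 has mode (k−1)θ, so θ = 82.9/(k−1).
Need P(X < 147) = 0.95 with θ tied to k this way. Start at k = 2, θ = 82.9: P(X<147) ≈ 0.529.
Too low — raise k to concentrate. Iterating converges to k ≈ 9.5.
Then θ = 82.9/(9.5−1) ≈ 9.75.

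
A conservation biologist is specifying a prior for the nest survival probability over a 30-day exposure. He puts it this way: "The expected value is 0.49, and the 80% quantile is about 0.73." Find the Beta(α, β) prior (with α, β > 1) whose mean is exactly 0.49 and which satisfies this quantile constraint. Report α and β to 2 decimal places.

α ≈ 1.54, β ≈ 1.60

With mean 0.49 fixed, write α = 0.49s, β = 0.51s where s = α+β.
Need P(θ < 0.73) = 0.8 under Beta(0.49s, 0.51s). Normal approximation: (q−m)/√(m(1−m)/s) ≈ z_{0.8} = 0.842, so s ≈ 0.49·0.51·(0.842)²/(0.73−0.49)² = 3.1.
At s = 3.1: P(θ<0.73) ≈ 0.797. Adjusting to match 0.8 gives s ≈ 3.14.
So α = 0.49·3.14 ≈ 1.54, β = 0.51·3.14 ≈ 1.60.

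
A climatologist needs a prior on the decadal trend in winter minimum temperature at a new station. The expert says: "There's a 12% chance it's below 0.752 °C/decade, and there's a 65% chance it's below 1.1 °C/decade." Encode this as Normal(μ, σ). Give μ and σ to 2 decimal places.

μ = 1.01, σ = 0.22

For Normal(μ,σ), the p-quantile is μ + z_p·σ. Here z_{0.12} = -1.175, z_{0.65} = 0.3853.
So 0.752 = μ − 1.175σ and 1.1 = μ + 0.3853σ.
Subtracting: σ = (1.1 − 0.752)/(0.3853 − (-1.175)) = 0.22.
Then μ = 0.752 − (-1.175)·0.22 = 1.01.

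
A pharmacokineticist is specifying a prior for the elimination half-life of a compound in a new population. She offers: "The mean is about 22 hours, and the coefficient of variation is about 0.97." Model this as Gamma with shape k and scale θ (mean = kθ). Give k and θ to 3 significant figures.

k ≈ 1.06, θ ≈ 20.7

For Gamma(k, scale θ): mean = kθ, variance = kθ², so CV = 1/√k.
CV = 0.97, hence k = 1/CV² = 1.06.
Then θ = mean/k = 22/1.06 = 20.7.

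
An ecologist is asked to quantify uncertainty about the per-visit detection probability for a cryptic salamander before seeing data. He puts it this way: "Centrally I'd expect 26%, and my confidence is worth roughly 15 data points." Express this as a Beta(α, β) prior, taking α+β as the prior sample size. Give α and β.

α = 3.9, β = 11.1

Under the effective-sample-size interpretation, Beta(α, β) has prior mean α/(α+β) and prior sample size α+β.
So α+β = 15 and α/(α+β) = 0.26, giving α = 0.26·15 = 3.9 and β = 15 − 3.9 = 11.1.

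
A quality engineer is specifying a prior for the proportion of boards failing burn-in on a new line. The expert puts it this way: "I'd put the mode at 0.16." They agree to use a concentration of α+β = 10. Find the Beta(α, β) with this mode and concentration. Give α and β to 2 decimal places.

α = 2.28, β = 7.72

For α,β > 1 the Beta mode is (α−1)/(α+β−2). With α+β = 10, the mode is (α−1)/8.
Set (α−1)/8 = 0.16 → α = 1 + 0.16·8 = 2.28.
β = 10 − α = 7.72.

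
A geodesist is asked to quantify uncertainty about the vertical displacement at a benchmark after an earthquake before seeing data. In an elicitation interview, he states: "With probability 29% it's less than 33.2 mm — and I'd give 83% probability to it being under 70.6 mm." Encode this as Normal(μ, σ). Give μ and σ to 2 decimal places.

The p-quantile of Normal(μ,σ) is μ + z_p·σ, with z_{0.29} = -0.5534 and z_{0.83} = 0.9542.
Eliminate σ: μ = (z₂·x₁ − z₁·x₂)/(z₂ − z₁) = (0.9542·33.2 − (-0.5534)·70.6)/1.508 = 46.93.
Then σ = (x₂ − x₁)/(z₂ − z₁) = (70.6 − 33.2)/1.508 = 24.81.

μ = 46.93, σ = 24.81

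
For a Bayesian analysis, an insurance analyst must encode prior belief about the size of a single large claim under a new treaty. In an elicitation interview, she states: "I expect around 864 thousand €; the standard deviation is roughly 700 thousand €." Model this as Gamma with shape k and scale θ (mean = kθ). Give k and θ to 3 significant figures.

k ≈ 1.52, θ ≈ 567

For Gamma(k, scale θ): mean = kθ, variance = kθ², so CV = 1/√k.
CV = SD/mean = 700/864 = 0.8102, hence k = 1/CV² = 1.52.
Then θ = mean/k = 864/1.52 = 567.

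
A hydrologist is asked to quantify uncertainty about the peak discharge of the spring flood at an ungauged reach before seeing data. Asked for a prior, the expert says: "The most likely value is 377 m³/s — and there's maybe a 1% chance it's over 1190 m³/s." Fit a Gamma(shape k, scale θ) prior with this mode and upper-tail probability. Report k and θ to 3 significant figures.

k ≈ 4.37, θ ≈ 112

Gamma(k,θ) with k>1 has mode (k−1)θ, so θ = 377/(k−1).
Need P(X < 1190) = 0.99 with θ tied to k this way. Start at k = 2, θ = 377: P(X<1190) ≈ 0.823.
Too low — raise k to concentrate. Iterating converges to k ≈ 4.37.
Then θ = 377/(4.37−1) ≈ 112.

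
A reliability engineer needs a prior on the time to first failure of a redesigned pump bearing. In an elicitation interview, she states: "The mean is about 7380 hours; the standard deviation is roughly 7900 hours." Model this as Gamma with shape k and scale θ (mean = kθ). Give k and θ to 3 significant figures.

k ≈ 0.873, θ ≈ 8460

For Gamma(k, scale θ): mean = kθ, variance = kθ², so CV = 1/√k.
CV = SD/mean = 7900/7380 = 1.07, hence k = 1/CV² = 0.873.
Then θ = mean/k = 7380/0.873 = 8460.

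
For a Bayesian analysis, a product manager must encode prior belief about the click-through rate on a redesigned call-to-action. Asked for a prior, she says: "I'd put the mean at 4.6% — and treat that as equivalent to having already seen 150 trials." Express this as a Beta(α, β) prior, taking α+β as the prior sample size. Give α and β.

Under the effective-sample-size interpretation, Beta(α, β) has prior mean α/(α+β) and prior sample size α+β.
So α+β = 150 and α/(α+β) = 0.046, giving α = 0.046·150 = 6.9 and β = 150 − 6.9 = 143.1.

α = 6.9, β = 143.1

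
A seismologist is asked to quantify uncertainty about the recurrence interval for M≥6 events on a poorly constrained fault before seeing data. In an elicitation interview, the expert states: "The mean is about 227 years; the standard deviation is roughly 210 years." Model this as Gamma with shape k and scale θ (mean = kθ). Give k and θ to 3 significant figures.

For Gamma(k, scale θ): mean = kθ, variance = kθ², so CV = 1/√k.
CV = SD/mean = 210/227 = 0.9251, hence k = 1/CV² = 1.17.
Then θ = mean/k = 227/1.17 = 194.

k ≈ 1.17, θ ≈ 194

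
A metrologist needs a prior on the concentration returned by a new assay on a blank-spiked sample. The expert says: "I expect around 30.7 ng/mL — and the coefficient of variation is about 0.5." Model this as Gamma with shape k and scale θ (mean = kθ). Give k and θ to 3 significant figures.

For Gamma(k, scale θ): mean = kθ, variance = kθ², so CV = 1/√k.
CV = 0.5, hence k = 1/CV² = 4.
Then θ = mean/k = 30.7/4 = 7.67.

k ≈ 4, θ ≈ 7.67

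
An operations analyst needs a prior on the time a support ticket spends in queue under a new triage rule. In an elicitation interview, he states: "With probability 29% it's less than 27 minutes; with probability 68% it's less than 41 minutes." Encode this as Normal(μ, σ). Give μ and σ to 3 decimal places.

μ = 34.587, σ = 13.711

The p-quantile of Normal(μ,σ) is μ + z_p·σ, with z_{0.29} = -0.5534 and z_{0.68} = 0.4677.
Eliminate σ: μ = (z₂·x₁ − z₁·x₂)/(z₂ − z₁) = (0.4677·27 − (-0.5534)·41)/1.021 = 34.587.
Then σ = (x₂ − x₁)/(z₂ − z₁) = (41 − 27)/1.021 = 13.711.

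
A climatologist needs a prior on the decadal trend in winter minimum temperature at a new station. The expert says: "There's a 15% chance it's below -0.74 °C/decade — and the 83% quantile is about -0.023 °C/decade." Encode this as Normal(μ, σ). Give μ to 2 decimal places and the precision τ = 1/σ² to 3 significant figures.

μ = -0.37, τ = 7.71

For Normal(μ,σ), the p-quantile is μ + z_p·σ. Here z_{0.15} = -1.036, z_{0.83} = 0.9542.
So -0.74 = μ − 1.036σ and -0.023 = μ + 0.9542σ.
Subtracting: σ = (-0.023 − -0.74)/(0.9542 − (-1.036)) = 0.36.
Then μ = -0.74 − (-1.036)·0.36 = -0.37.
Precision τ = 1/σ² = 1/0.3602² = 7.71.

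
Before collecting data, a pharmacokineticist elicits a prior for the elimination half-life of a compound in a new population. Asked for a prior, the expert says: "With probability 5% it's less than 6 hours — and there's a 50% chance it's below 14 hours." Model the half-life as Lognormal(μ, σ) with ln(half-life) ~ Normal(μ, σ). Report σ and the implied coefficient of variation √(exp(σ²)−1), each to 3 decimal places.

σ ≈ 0.515, CV ≈ 0.551

If T ~ Lognormal(μ,σ) then ln T ~ Normal(μ,σ), so the p-quantile of ln T is μ + z_p·σ.
ln(6) = 1.792 and ln(14) = 2.639; z_{0.05} = -1.645, z_{0.5} = 0.
σ = (2.639 − 1.792)/(0 − (-1.645)) = 0.515.
μ = 1.792 − (-1.645)·0.515 = 2.639.
CV = √(exp(σ²)−1) = √(exp(0.2653)−1) = 0.551.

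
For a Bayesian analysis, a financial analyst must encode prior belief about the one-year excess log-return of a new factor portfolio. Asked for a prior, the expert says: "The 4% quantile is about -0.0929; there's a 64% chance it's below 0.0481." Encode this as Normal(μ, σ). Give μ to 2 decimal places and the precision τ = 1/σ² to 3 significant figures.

μ = 0.02, τ = 224

The p-quantile of Normal(μ,σ) is μ + z_p·σ, with z_{0.04} = -1.751 and z_{0.64} = 0.3585.
Eliminate σ: μ = (z₂·x₁ − z₁·x₂)/(z₂ − z₁) = (0.3585·-0.0929 − (-1.751)·0.0481)/2.109 = 0.02.
Then σ = (x₂ − x₁)/(z₂ − z₁) = (0.0481 − -0.0929)/2.109 = 0.07.
Precision τ = 1/σ² = 1/0.06685² = 224.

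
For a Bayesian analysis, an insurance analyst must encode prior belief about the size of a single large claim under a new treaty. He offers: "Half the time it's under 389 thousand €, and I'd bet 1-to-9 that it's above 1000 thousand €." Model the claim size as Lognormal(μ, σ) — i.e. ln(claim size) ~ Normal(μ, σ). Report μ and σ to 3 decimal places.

If T ~ Lognormal(μ,σ) then ln T ~ Normal(μ,σ), so the p-quantile of ln T is μ + z_p·σ.
ln(389) = 5.964 and ln(1000) = 6.908; z_{0.5} = 0, z_{0.9} = 1.282.
σ = (6.908 − 5.964)/(1.282 − (0)) = 0.737.
μ = 5.964 − (0)·0.737 = 5.964.

μ ≈ 5.964, σ ≈ 0.737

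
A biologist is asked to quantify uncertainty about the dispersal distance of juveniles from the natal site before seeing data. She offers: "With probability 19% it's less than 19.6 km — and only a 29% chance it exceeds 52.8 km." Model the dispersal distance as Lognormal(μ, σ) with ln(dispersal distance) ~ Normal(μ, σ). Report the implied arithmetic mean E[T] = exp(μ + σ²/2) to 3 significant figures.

If T ~ Lognormal(μ,σ) then ln T ~ Normal(μ,σ), so the p-quantile of ln T is μ + z_p·σ.
ln(19.6) = 2.976 and ln(52.8) = 3.967; z_{0.19} = -0.8779, z_{0.71} = 0.5534.
σ = (3.967 − 2.976)/(0.5534 − (-0.8779)) = 0.692.
μ = 2.976 − (-0.8779)·0.692 = 3.583.
E[T] = exp(μ + σ²/2) = exp(3.583 + 0.2397) = 45.7 km.

E[T] ≈ 45.7 km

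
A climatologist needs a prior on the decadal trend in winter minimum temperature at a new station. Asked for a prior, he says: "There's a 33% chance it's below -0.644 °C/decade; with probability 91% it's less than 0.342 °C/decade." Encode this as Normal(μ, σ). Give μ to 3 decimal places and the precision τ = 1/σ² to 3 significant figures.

The p-quantile of Normal(μ,σ) is μ + z_p·σ, with z_{0.33} = -0.4399 and z_{0.91} = 1.341.
Eliminate σ: μ = (z₂·x₁ − z₁·x₂)/(z₂ − z₁) = (1.341·-0.644 − (-0.4399)·0.342)/1.781 = -0.400.
Then σ = (x₂ − x₁)/(z₂ − z₁) = (0.342 − -0.644)/1.781 = 0.554.
Precision τ = 1/σ² = 1/0.5537² = 3.26.

μ = -0.400, τ = 3.26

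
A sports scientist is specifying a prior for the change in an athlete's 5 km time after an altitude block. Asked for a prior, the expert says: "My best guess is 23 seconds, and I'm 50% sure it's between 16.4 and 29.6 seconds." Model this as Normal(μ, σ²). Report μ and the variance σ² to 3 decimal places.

μ = 23.000, σ² = 95.750

A symmetric 50% interval runs μ ± z·σ with z = 0.6745.
Half-width = 6.6, so σ = 6.6/0.6745 = 9.7852 and σ² = 95.750.
μ is the stated best guess, 23.000.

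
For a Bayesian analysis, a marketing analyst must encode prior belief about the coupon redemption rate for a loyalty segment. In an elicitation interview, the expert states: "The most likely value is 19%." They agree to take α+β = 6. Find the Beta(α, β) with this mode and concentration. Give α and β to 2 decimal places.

α = 1.76, β = 4.24

For α,β > 1 the Beta mode is (α−1)/(α+β−2). With α+β = 6, the mode is (α−1)/4.
Set (α−1)/4 = 0.19 → α = 1 + 0.19·4 = 1.76.
β = 6 − α = 4.24.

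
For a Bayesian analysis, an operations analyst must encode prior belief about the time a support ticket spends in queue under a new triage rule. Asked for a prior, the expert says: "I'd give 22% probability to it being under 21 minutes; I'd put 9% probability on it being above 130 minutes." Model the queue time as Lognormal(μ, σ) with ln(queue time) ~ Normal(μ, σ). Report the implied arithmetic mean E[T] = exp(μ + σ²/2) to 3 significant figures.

If T ~ Lognormal(μ,σ) then ln T ~ Normal(μ,σ), so the p-quantile of ln T is μ + z_p·σ.
ln(21) = 3.045 and ln(130) = 4.868; z_{0.22} = -0.7722, z_{0.91} = 1.341.
σ = (4.868 − 3.045)/(1.341 − (-0.7722)) = 0.863.
μ = 3.045 − (-0.7722)·0.863 = 3.711.
E[T] = exp(μ + σ²/2) = exp(3.711 + 0.3722) = 59.3 minutes.

E[T] ≈ 59.3 minutes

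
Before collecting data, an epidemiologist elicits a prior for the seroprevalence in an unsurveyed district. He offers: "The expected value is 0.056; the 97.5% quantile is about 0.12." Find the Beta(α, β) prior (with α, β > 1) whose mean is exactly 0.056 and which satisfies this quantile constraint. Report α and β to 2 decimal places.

α ≈ 3.94, β ≈ 66.46

With mean 0.056 fixed, write α = 0.056s, β = 0.944s where s = α+β.
Need P(θ < 0.12) = 0.975 under Beta(0.056s, 0.944s). Normal approximation: (q−m)/√(m(1−m)/s) ≈ z_{0.975} = 1.96, so s ≈ 0.056·0.944·(1.96)²/(0.12−0.056)² = 49.6.
At s = 49.6: P(θ<0.12) ≈ 0.955. Adjusting to match 0.975 gives s ≈ 70.40.
So α = 0.056·70.40 ≈ 3.94, β = 0.944·70.40 ≈ 66.46.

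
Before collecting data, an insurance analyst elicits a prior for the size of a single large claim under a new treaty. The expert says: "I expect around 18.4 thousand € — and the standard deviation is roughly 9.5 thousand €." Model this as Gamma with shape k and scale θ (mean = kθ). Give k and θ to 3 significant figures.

For Gamma(k, scale θ): mean = kθ, variance = kθ², so CV = 1/√k.
CV = SD/mean = 9.5/18.4 = 0.5163, hence k = 1/CV² = 3.75.
Then θ = mean/k = 18.4/3.75 = 4.9.

k ≈ 3.75, θ ≈ 4.9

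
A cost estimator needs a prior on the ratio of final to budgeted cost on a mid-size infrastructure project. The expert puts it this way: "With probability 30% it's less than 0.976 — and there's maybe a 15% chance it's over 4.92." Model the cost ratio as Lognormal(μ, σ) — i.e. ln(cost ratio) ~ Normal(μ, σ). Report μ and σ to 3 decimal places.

If T ~ Lognormal(μ,σ) then ln T ~ Normal(μ,σ), so the p-quantile of ln T is μ + z_p·σ.
ln(0.976) = -0.02429 and ln(4.92) = 1.593; z_{0.3} = -0.5244, z_{0.85} = 1.036.
σ = (1.593 − -0.02429)/(1.036 − (-0.5244)) = 1.036.
μ = -0.02429 − (-0.5244)·1.036 = 0.519.

μ ≈ 0.519, σ ≈ 1.036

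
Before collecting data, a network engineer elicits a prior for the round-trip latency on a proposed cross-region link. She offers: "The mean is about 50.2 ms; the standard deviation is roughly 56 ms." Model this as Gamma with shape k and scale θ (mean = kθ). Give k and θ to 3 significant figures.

k ≈ 0.804, θ ≈ 62.5

For Gamma(k, scale θ): mean = kθ, variance = kθ², so CV = 1/√k.
CV = SD/mean = 56/50.2 = 1.116, hence k = 1/CV² = 0.804.
Then θ = mean/k = 50.2/0.804 = 62.5.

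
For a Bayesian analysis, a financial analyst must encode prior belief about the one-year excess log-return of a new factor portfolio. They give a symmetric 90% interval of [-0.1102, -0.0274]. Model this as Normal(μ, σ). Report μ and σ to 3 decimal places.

A symmetric 90% interval runs μ ± z·σ with z = 1.645.
Half-width = 0.0414, so σ = 0.0414/1.645 = 0.025.
μ is the interval midpoint, -0.069.

μ = -0.069, σ = 0.025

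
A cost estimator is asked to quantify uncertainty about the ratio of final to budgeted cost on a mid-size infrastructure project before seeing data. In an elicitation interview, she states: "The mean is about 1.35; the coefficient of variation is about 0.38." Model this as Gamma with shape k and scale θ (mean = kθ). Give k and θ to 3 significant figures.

For Gamma(k, scale θ): mean = kθ, variance = kθ², so CV = 1/√k.
CV = 0.38, hence k = 1/CV² = 6.93.
Then θ = mean/k = 1.35/6.93 = 0.195.

k ≈ 6.93, θ ≈ 0.195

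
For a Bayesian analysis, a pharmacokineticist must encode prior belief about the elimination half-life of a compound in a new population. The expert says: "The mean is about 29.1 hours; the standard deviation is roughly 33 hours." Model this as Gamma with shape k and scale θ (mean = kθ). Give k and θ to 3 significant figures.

For Gamma(k, scale θ): mean = kθ, variance = kθ², so CV = 1/√k.
CV = SD/mean = 33/29.1 = 1.134, hence k = 1/CV² = 0.778.
Then θ = mean/k = 29.1/0.778 = 37.4.

k ≈ 0.778, θ ≈ 37.4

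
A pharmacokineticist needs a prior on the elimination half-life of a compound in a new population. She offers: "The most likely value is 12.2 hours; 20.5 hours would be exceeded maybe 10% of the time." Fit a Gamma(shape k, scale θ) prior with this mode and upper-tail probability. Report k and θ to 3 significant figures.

Gamma(k,θ) with k>1 has mode (k−1)θ, so θ = 12.2/(k−1).
Need P(X < 20.5) = 0.9 with θ tied to k this way. Start at k = 2, θ = 12.2: P(X<20.5) ≈ 0.501.
Too low — raise k to concentrate. Iterating converges to k ≈ 8.02.
Then θ = 12.2/(8.02−1) ≈ 1.74.

k ≈ 8.02, θ ≈ 1.74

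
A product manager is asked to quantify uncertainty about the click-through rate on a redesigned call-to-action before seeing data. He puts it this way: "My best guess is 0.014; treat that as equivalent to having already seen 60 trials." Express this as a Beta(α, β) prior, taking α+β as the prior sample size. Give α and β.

α = 0.84, β = 59.16

Under the effective-sample-size interpretation, Beta(α, β) has prior mean α/(α+β) and prior sample size α+β.
So α+β = 60 and α/(α+β) = 0.014, giving α = 0.014·60 = 0.84 and β = 60 − 0.84 = 59.16.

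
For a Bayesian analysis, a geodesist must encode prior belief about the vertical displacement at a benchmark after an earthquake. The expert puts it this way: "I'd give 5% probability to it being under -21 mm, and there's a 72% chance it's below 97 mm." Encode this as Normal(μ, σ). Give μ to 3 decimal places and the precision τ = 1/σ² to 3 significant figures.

μ = 66.127, τ = 0.000356

For Normal(μ,σ), the p-quantile is μ + z_p·σ. Here z_{0.05} = -1.645, z_{0.72} = 0.5828.
So -21 = μ − 1.645σ and 97 = μ + 0.5828σ.
Subtracting: σ = (97 − -21)/(0.5828 − (-1.645)) = 52.970.
Then μ = -21 − (-1.645)·52.970 = 66.127.
Precision τ = 1/σ² = 1/52.97² = 0.000356.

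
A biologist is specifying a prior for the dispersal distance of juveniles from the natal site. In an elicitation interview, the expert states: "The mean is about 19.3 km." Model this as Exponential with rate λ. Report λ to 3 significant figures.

Exponential mean = 1/λ, so λ = 1/19.3 = 0.0518.

λ ≈ 0.0518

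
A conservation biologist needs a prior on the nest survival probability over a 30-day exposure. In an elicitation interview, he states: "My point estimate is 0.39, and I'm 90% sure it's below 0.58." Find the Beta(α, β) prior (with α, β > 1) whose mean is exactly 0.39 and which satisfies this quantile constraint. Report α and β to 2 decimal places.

With mean 0.39 fixed, write α = 0.39s, β = 0.61s where s = α+β.
Need P(θ < 0.58) = 0.9 under Beta(0.39s, 0.61s). Normal approximation: (q−m)/√(m(1−m)/s) ≈ z_{0.9} = 1.28, so s ≈ 0.39·0.61·(1.28)²/(0.58−0.39)² = 10.8.
At s = 10.8: P(θ<0.58) ≈ 0.898. Adjusting to match 0.9 gives s ≈ 10.97.
So α = 0.39·10.97 ≈ 4.28, β = 0.61·10.97 ≈ 6.69.

α ≈ 4.28, β ≈ 6.69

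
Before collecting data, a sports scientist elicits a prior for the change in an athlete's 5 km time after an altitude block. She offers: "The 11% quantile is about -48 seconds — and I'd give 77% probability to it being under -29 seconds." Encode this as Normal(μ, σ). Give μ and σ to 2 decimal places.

μ = -36.14, σ = 9.67

The p-quantile of Normal(μ,σ) is μ + z_p·σ, with z_{0.11} = -1.227 and z_{0.77} = 0.7388.
Eliminate σ: μ = (z₂·x₁ − z₁·x₂)/(z₂ − z₁) = (0.7388·-48 − (-1.227)·-29)/1.965 = -36.14.
Then σ = (x₂ − x₁)/(z₂ − z₁) = (-29 − -48)/1.965 = 9.67.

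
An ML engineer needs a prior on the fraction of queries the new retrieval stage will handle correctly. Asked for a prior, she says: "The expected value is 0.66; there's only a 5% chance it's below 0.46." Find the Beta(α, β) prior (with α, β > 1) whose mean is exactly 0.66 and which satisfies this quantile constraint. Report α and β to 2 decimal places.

α ≈ 10.62, β ≈ 5.47

With mean 0.66 fixed, write α = 0.66s, β = 0.34s where s = α+β.
Need P(θ < 0.46) = 0.05 under Beta(0.66s, 0.34s). Normal approximation: (q−m)/√(m(1−m)/s) ≈ z_{0.05} = -1.64, so s ≈ 0.66·0.34·(-1.64)²/(0.46−0.66)² = 15.2.
At s = 15.2: P(θ<0.46) ≈ 0.055. Adjusting to match 0.05 gives s ≈ 16.09.
So α = 0.66·16.09 ≈ 10.62, β = 0.34·16.09 ≈ 5.47.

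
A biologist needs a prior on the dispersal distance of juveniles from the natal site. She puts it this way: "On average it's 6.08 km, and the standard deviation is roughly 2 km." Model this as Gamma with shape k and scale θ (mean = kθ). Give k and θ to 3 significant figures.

k ≈ 9.24, θ ≈ 0.658

For Gamma(k, scale θ): mean = kθ, variance = kθ², so CV = 1/√k.
CV = SD/mean = 2/6.08 = 0.3289, hence k = 1/CV² = 9.24.
Then θ = mean/k = 6.08/9.24 = 0.658.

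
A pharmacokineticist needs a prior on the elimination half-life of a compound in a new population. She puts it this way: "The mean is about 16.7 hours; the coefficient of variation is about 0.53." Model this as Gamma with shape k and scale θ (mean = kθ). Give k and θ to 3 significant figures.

For Gamma(k, scale θ): mean = kθ, variance = kθ², so CV = 1/√k.
CV = 0.53, hence k = 1/CV² = 3.56.
Then θ = mean/k = 16.7/3.56 = 4.69.

k ≈ 3.56, θ ≈ 4.69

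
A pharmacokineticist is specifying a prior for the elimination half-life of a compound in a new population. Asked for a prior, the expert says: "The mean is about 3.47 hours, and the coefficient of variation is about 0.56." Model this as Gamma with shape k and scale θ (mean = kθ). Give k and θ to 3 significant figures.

k ≈ 3.19, θ ≈ 1.09

For Gamma(k, scale θ): mean = kθ, variance = kθ², so CV = 1/√k.
CV = 0.56, hence k = 1/CV² = 3.19.
Then θ = mean/k = 3.47/3.19 = 1.09.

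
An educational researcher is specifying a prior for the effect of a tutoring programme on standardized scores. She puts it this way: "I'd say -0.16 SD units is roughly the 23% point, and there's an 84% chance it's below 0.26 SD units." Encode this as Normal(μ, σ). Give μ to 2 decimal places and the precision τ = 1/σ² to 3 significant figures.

For Normal(μ,σ), the p-quantile is μ + z_p·σ. Here z_{0.23} = -0.7388, z_{0.84} = 0.9945.
So -0.16 = μ − 0.7388σ and 0.26 = μ + 0.9945σ.
Subtracting: σ = (0.26 − -0.16)/(0.9945 − (-0.7388)) = 0.24.
Then μ = -0.16 − (-0.7388)·0.24 = 0.02.
Precision τ = 1/σ² = 1/0.2423² = 17.

μ = 0.02, τ = 17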